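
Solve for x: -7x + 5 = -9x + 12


Starting with: -7x + 5 = -9x + 12
Move all x terms to left: (-7 + 9)x = 12 - 5
Simplify: 2x = 7
Divide both sides by 2: x = 7/2

x = 7/2


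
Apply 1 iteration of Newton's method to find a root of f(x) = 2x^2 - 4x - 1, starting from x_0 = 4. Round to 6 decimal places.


Newton's method: x_(n+1) = x_n - f(x_n)/f'(x_n)
f(x) = 2x^2 - 4x - 1
f'(x) = 4x - 4

Iteration 1:
  f(4.000000) = 15.000000
  f'(4.000000) = 12.000000
  x_1 = 4.000000 - (15.000000)/(12.000000) = 2.750000

x_1 = 2.750000


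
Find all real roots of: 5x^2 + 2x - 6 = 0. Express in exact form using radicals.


Using the quadratic formula: x = (-b ± sqrt(b^2 - 4ac)) / (2a)
Here a = 5, b = 2, c = -6
Discriminant = b^2 - 4ac = 2^2 - 4(5)(-6) = 4 + 120 = 124
Since discriminant = 124 > 0, there are two real roots.
x = (-2 ± 2*sqrt(31)) / 10
Simplifying: x = (-1 ± sqrt(31)) / 5
Numerically: x ≈ 0.9136 or x ≈ -1.3136

x = (-1 + sqrt(31)) / 5 or x = (-1 - sqrt(31)) / 5


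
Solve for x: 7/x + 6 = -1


Subtract 6 from both sides: 7/x = -7
Multiply both sides by x: 7 = -7 * x
Divide by -7: x = -1

x = -1


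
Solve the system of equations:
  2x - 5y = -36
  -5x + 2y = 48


Using Cramer's rule:
Determinant D = (2)(2) - (-5)(-5) = 4 - 25 = -21
Dx = (-36)(2) - (48)(-5) = -72 + 240 = 168
Dy = (2)(48) - (-5)(-36) = 96 - 180 = -84
x = Dx/D = 168/-21 = -8
y = Dy/D = -84/-21 = 4

x = -8, y = 4


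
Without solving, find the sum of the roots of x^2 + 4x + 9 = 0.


By Vieta's formulas for ax^2 + bx + c = 0:
  Sum of roots = -b/a
  Product of roots = c/a

Here a = 1, b = 4, c = 9
Sum = -(4)/1 = -4
Product = 9/1 = 9

Sum = -4


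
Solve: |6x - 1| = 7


An absolute value equation |expr| = 7 gives two cases:
Case 1: 6x - 1 = 7
  6x = 8, so x = 4/3
Case 2: 6x - 1 = -7
  6x = -6, so x = -1

x = -1, x = 4/3


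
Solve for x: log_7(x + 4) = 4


Convert to exponential form: x + 4 = 7^4 = 2401
x = 2401 - 4 = 2397
Check: log_7(2397 + 4) = log_7(2401) = log_7(2401) = 4 ✓

x = 2397


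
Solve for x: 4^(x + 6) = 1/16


Express both sides with the same base.
1/16 = 4^(-2)
Since the bases match, equate exponents: x + 6 = -2
So x = -2 - (6) = -8

x = -8


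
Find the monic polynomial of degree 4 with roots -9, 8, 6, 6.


A monic polynomial with roots -9, 8, 6, 6 is:
p(x) = (x + 9)(x - 8)(x - 6)(x - 6)
After multiplying by (x + 9): x + 9
After multiplying by (x - 8): x^2 + x - 72
After multiplying by (x - 6): x^3 - 5x^2 - 78x + 432
After multiplying by (x - 6): x^4 - 11x^3 - 48x^2 + 900x - 2592

x^4 - 11x^3 - 48x^2 + 900x - 2592


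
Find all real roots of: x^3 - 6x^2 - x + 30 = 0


Let p(x) = x^3 - 6x^2 - x + 30. By the rational root theorem (leading coefficient 1), any rational root is an integer divisor of 30: try ±1, ±2, ... in turn.
Test x = 1: value = 24 ≠ 0.
Test x = -1: value = 24 ≠ 0.
Test x = 2: value = 12 ≠ 0.
Test x = -2: value = 0 ✓, so (x + 2) is a factor.
Synthetic division by (x + 2): bring down 1; 1(-2) - 6 = -8; (-8)(-2) - 1 = 15; 15(-2) + 30 = 0 → quotient x^2 - 8x + 15, remainder 0.
Solve the quadratic x^2 - 8x + 15 = 0: discriminant = (-8)^2 - 4(1)(15) = 64 - 60 = 4.
sqrt(4) = 2, so x = (8 ± 2)/2: x = 5 or x = 3.

x = -2, x = 3, x = 5


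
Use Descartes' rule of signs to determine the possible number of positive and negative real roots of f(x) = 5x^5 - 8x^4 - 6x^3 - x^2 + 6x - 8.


Descartes' rule of signs:

For positive roots, count sign changes in f(x) = 5x^5 - 8x^4 - 6x^3 - x^2 + 6x - 8:
Signs of coefficients: +, -, -, -, +, -
Number of sign changes: 3
Possible positive real roots: 3, 1

For negative roots, examine f(-x) = -5x^5 - 8x^4 + 6x^3 - x^2 - 6x - 8:
Signs of coefficients: -, -, +, -, -, -
Number of sign changes: 2
Possible negative real roots: 2, 0

Positive roots: 3 or 1; Negative roots: 2 or 0


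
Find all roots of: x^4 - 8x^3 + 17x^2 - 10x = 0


The constant term is 0, so x = 0 is a root. Factor out x:
  x^3 - 8x^2 + 17x - 10 = 0
Let p(x) = x^3 - 8x^2 + 17x - 10. By the rational root theorem (leading coefficient 1), any rational root is an integer divisor of 10: try ±1, ±2, ... in turn.
Test x = 1: value = 0 ✓, so (x - 1) is a factor.
Synthetic division by (x - 1): bring down 1; 1(1) - 8 = -7; (-7)(1) + 17 = 10; 10(1) - 10 = 0 → quotient x^2 - 7x + 10, remainder 0.
Solve the quadratic x^2 - 7x + 10 = 0: discriminant = (-7)^2 - 4(1)(10) = 49 - 40 = 9.
sqrt(9) = 3, so x = (7 ± 3)/2: x = 5 or x = 2.
Collecting all roots found:

x = 0, x = 1, x = 2, x = 5


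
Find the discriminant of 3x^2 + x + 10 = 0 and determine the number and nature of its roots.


For ax^2 + bx + c = 0, discriminant D = b^2 - 4ac
Here a = 3, b = 1, c = 10
D = (1)^2 - 4(3)(10) = 1 - 120 = -119

D = -119 < 0
The equation has no real roots (2 complex conjugate roots).

Discriminant = -119, no real roots (2 complex conjugate roots)


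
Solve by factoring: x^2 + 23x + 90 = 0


We need two numbers that multiply to 90 and add to 23.
Those numbers are 5 and 18 (since 5 * 18 = 90 and 5 + 18 = 23).
So x^2 + 23x + 90 = (x + 5)(x + 18) = 0
Setting each factor to zero: x = -5 or x = -18

x = -18, x = -5


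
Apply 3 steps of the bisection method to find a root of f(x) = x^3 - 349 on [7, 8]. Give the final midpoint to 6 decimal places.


f(x) = x^3 - 349
f(7) = -6 < 0
f(8) = 163 > 0

Step 1: midpoint = (7.000000 + 8.000000)/2 = 7.500000
  f(7.500000) = 72.875000
  f(mid) > 0, so root is in [7.000000, 7.500000]

Step 2: midpoint = (7.000000 + 7.500000)/2 = 7.250000
  f(7.250000) = 32.078125
  f(mid) > 0, so root is in [7.000000, 7.250000]

Step 3: midpoint = (7.000000 + 7.250000)/2 = 7.125000
  f(7.125000) = 12.705078
  f(mid) > 0, so root is in [7.000000, 7.125000]

midpoint = 7.125000


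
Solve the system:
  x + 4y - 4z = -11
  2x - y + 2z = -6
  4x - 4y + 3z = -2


Using Cramer's rule. Expand each determinant along the first row.
D  = 1*[(-1)*3 - 2*(-4)] - 4*[2*3 - 2*4] + (-4)*[2*(-4) - (-1)*4]
  = 1*(5) - 4*(-2) + (-4)*(-4) = 29
Dx = (-11)*[(-1)*3 - 2*(-4)] - 4*[(-6)*3 - 2*(-2)] + (-4)*[(-6)*(-4) - (-1)*(-2)]
  = (-11)*(5) - 4*(-14) + (-4)*(22) = -87
Dy = 1*[(-6)*3 - 2*(-2)] - (-11)*[2*3 - 2*4] + (-4)*[2*(-2) - (-6)*4]
  = 1*(-14) - (-11)*(-2) + (-4)*(20) = -116
Dz = 1*[(-1)*(-2) - (-6)*(-4)] - 4*[2*(-2) - (-6)*4] + (-11)*[2*(-4) - (-1)*4]
  = 1*(-22) - 4*(20) + (-11)*(-4) = -58
x = Dx/D = -87/29 = -3, y = Dy/D = -116/29 = -4, z = Dz/D = -58/29 = -2
Check eq1: (1)(-3) + (4)(-4) + (-4)(-2) = -11 = -11 ✓
Check eq2: (2)(-3) + (-1)(-4) + (2)(-2) = -6 = -6 ✓
Check eq3: (4)(-3) + (-4)(-4) + (3)(-2) = -2 = -2 ✓

x = -3, y = -4, z = -2


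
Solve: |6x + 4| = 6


An absolute value equation |expr| = 6 gives two cases:
Case 1: 6x + 4 = 6
  6x = 2, so x = 1/3
Case 2: 6x + 4 = -6
  6x = -10, so x = -5/3

x = -5/3, x = 1/3


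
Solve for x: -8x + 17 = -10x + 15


Starting with: -8x + 17 = -10x + 15
Move all x terms to left: (-8 + 10)x = 15 - 17
Simplify: 2x = -2
Divide both sides by 2: x = -1

x = -1


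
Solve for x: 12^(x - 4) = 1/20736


Express both sides with the same base.
1/20736 = 12^(-4)
Since the bases match, equate exponents: x - 4 = -4
So x = -4 - (-4) = 0

x = 0


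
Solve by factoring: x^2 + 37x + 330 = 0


We need two numbers that multiply to 330 and add to 37.
Those numbers are 15 and 22 (since 15 * 22 = 330 and 15 + 22 = 37).
So x^2 + 37x + 330 = (x + 15)(x + 22) = 0
Setting each factor to zero: x = -15 or x = -22

x = -22, x = -15


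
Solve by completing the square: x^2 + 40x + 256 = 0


Start: x^2 + 40x + 256 = 0
Move constant: x^2 + 40x = -256
Half of 40 is 20, squared is 400
Add 400 to both sides: x^2 + 40x + 400 = 144
(x + 20)^2 = 144
x + 20 = ±12
x = -20 + 12 = -8 or x = -20 - 12 = -32

x = -32, x = -8


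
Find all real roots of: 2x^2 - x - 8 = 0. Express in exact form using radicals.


Using the quadratic formula: x = (-b ± sqrt(b^2 - 4ac)) / (2a)
Here a = 2, b = -1, c = -8
Discriminant = b^2 - 4ac = (-1)^2 - 4(2)(-8) = 1 + 64 = 65
Since discriminant = 65 > 0, there are two real roots.
x = (1 ± sqrt(65)) / 4
Numerically: x ≈ 2.2656 or x ≈ -1.7656

x = (1 + sqrt(65)) / 4 or x = (1 - sqrt(65)) / 4


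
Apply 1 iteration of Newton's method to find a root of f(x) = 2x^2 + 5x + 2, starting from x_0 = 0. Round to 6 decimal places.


Newton's method: x_(n+1) = x_n - f(x_n)/f'(x_n)
f(x) = 2x^2 + 5x + 2
f'(x) = 4x + 5

Iteration 1:
  f(0.000000) = 2.000000
  f'(0.000000) = 5.000000
  x_1 = 0.000000 - (2.000000)/(5.000000) = -0.400000

x_1 = -0.400000


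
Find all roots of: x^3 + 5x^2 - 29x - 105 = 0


Let p(x) = x^3 + 5x^2 - 29x - 105. By the rational root theorem (leading coefficient 1), any rational root is an integer divisor of 105: try ±1, ±2, ... in turn.
Test x = 1: value = -128 ≠ 0.
Test x = -1: value = -72 ≠ 0.
Test x = 3: value = -120 ≠ 0.
Test x = -3: value = 0 ✓, so (x + 3) is a factor.
Synthetic division by (x + 3): bring down 1; 1(-3) + 5 = 2; 2(-3) - 29 = -35; (-35)(-3) - 105 = 0 → quotient x^2 + 2x - 35, remainder 0.
Solve the quadratic x^2 + 2x - 35 = 0: discriminant = 2^2 - 4(1)(-35) = 4 + 140 = 144.
sqrt(144) = 12, so x = (-2 ± 12)/2: x = 5 or x = -7.
Collecting all roots found:

x = -7, x = -3, x = 5


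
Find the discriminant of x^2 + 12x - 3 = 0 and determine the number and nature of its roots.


For ax^2 + bx + c = 0, discriminant D = b^2 - 4ac
Here a = 1, b = 12, c = -3
D = (12)^2 - 4(1)(-3) = 144 + 12 = 156

D = 156 > 0 but not a perfect square
The equation has 2 distinct real irrational roots.

Discriminant = 156, 2 distinct real irrational roots


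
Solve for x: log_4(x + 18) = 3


Convert to exponential form: x + 18 = 4^3 = 64
x = 64 - 18 = 46
Check: log_4(46 + 18) = log_4(64) = log_4(64) = 3 ✓

x = 46


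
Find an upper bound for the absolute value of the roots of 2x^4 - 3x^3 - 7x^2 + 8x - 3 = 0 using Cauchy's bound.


Cauchy's bound: all roots r satisfy |r| <= 1 + max(|a_i/a_n|) for i = 0,...,n-1
where a_n is the leading coefficient.

Coefficients: [2, -3, -7, 8, -3]
Leading coefficient a_n = 2
Ratios |a_i/a_n|: 3/2, 7/2, 4, 3/2
Maximum ratio: 4
Cauchy's bound: |r| <= 1 + 4 = 5

Upper bound = 5


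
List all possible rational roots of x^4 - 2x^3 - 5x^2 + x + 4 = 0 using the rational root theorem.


Rational root theorem: possible roots are ±p/q where:
  p divides the constant term (4): p ∈ {1, 2, 4}
  q divides the leading coefficient (1): q ∈ {1}

All possible rational roots: -4, -2, -1, 1, 2, 4

-4, -2, -1, 1, 2, 4


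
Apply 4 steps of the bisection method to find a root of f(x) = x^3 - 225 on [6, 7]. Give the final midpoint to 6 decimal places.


f(x) = x^3 - 225
f(6) = -9 < 0
f(7) = 118 > 0

Step 1: midpoint = (6.000000 + 7.000000)/2 = 6.500000
  f(6.500000) = 49.625000
  f(mid) > 0, so root is in [6.000000, 6.500000]

Step 2: midpoint = (6.000000 + 6.500000)/2 = 6.250000
  f(6.250000) = 19.140625
  f(mid) > 0, so root is in [6.000000, 6.250000]

Step 3: midpoint = (6.000000 + 6.250000)/2 = 6.125000
  f(6.125000) = 4.783203
  f(mid) > 0, so root is in [6.000000, 6.125000]

Step 4: midpoint = (6.000000 + 6.125000)/2 = 6.062500
  f(6.062500) = -2.179443
  f(mid) < 0, so root is in [6.062500, 6.125000]

midpoint = 6.062500


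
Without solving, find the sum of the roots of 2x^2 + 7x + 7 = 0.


By Vieta's formulas for ax^2 + bx + c = 0:
  Sum of roots = -b/a
  Product of roots = c/a

Here a = 2, b = 7, c = 7
Sum = -(7)/2 = -7/2
Product = 7/2 = 7/2

Sum = -7/2


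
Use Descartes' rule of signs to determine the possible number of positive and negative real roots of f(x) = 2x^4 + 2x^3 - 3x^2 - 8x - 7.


Descartes' rule of signs:

For positive roots, count sign changes in f(x) = 2x^4 + 2x^3 - 3x^2 - 8x - 7:
Signs of coefficients: +, +, -, -, -
Number of sign changes: 1
Possible positive real roots: 1

For negative roots, examine f(-x) = 2x^4 - 2x^3 - 3x^2 + 8x - 7:
Signs of coefficients: +, -, -, +, -
Number of sign changes: 3
Possible negative real roots: 3, 1

Positive roots: 1; Negative roots: 3 or 1


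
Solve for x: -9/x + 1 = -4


Subtract 1 from both sides: -9/x = -5
Multiply both sides by x: -9 = -5 * x
Divide by -5: x = 9/5

x = 9/5


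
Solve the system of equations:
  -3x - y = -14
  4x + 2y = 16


Using Cramer's rule:
Determinant D = (-3)(2) - (4)(-1) = -6 + 4 = -2
Dx = (-14)(2) - (16)(-1) = -28 + 16 = -12
Dy = (-3)(16) - (4)(-14) = -48 + 56 = 8
x = Dx/D = -12/-2 = 6
y = Dy/D = 8/-2 = -4

x = 6, y = -4


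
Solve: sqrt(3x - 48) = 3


Square both sides: 3x - 48 = 3^2 = 9
3x = 9 + 48 = 57
x = 19
Check: sqrt(3*19 - 48) = sqrt(9) = 3 ✓

x = 19


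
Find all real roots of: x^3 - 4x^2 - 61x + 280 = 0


Let p(x) = x^3 - 4x^2 - 61x + 280. By the rational root theorem (leading coefficient 1), any rational root is an integer divisor of 280: try ±1, ±2, ... in turn.
Test x = 1: value = 216 ≠ 0.
Test x = -1: value = 336 ≠ 0.
Test x = 2: value = 150 ≠ 0.
Test x = -2: value = 378 ≠ 0.
Test x = 4: value = 36 ≠ 0.
Test x = -4: value = 396 ≠ 0.
Test x = 5: value = 0 ✓, so (x - 5) is a factor.
Synthetic division by (x - 5): bring down 1; 1(5) - 4 = 1; 1(5) - 61 = -56; (-56)(5) + 280 = 0 → quotient x^2 + x - 56, remainder 0.
Solve the quadratic x^2 + x - 56 = 0: discriminant = 1^2 - 4(1)(-56) = 1 + 224 = 225.
sqrt(225) = 15, so x = (-1 ± 15)/2: x = 7 or x = -8.

x = -8, x = 5, x = 7


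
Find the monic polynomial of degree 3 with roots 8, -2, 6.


A monic polynomial with roots 8, -2, 6 is:
p(x) = (x - 8)(x + 2)(x - 6)
After multiplying by (x - 8): x - 8
After multiplying by (x + 2): x^2 - 6x - 16
After multiplying by (x - 6): x^3 - 12x^2 + 20x + 96

x^3 - 12x^2 + 20x + 96


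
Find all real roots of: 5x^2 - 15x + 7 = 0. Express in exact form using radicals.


Using the quadratic formula: x = (-b ± sqrt(b^2 - 4ac)) / (2a)
Here a = 5, b = -15, c = 7
Discriminant = b^2 - 4ac = (-15)^2 - 4(5)(7) = 225 - 140 = 85
Since discriminant = 85 > 0, there are two real roots.
x = (15 ± sqrt(85)) / 10
Numerically: x ≈ 2.4220 or x ≈ 0.5780

x = (15 + sqrt(85)) / 10 or x = (15 - sqrt(85)) / 10


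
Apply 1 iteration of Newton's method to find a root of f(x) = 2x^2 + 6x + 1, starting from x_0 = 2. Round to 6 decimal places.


Newton's method: x_(n+1) = x_n - f(x_n)/f'(x_n)
f(x) = 2x^2 + 6x + 1
f'(x) = 4x + 6

Iteration 1:
  f(2.000000) = 21.000000
  f'(2.000000) = 14.000000
  x_1 = 2.000000 - (21.000000)/(14.000000) = 0.500000

x_1 = 0.500000


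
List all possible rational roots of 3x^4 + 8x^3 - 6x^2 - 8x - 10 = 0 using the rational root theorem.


Rational root theorem: possible roots are ±p/q where:
  p divides the constant term (-10): p ∈ {1, 2, 5, 10}
  q divides the leading coefficient (3): q ∈ {1, 3}

All possible rational roots: -10, -5, -10/3, -2, -5/3, -1, -2/3, -1/3, 1/3, 2/3, 1, 5/3, 2, 10/3, 5, 10

-10, -5, -10/3, -2, -5/3, -1, -2/3, -1/3, 1/3, 2/3, 1, 5/3, 2, 10/3, 5, 10


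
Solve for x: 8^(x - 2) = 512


Express both sides with the same base.
512 = 8^3
Since the bases match, equate exponents: x - 2 = 3
So x = 3 - (-2) = 5

x = 5


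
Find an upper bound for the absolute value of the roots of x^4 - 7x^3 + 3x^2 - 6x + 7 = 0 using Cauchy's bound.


Cauchy's bound: all roots r satisfy |r| <= 1 + max(|a_i/a_n|) for i = 0,...,n-1
where a_n is the leading coefficient.

Coefficients: [1, -7, 3, -6, 7]
Leading coefficient a_n = 1
Ratios |a_i/a_n|: 7, 3, 6, 7
Maximum ratio: 7
Cauchy's bound: |r| <= 1 + 7 = 8

Upper bound = 8


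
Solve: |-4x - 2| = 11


An absolute value equation |expr| = 11 gives two cases:
Case 1: -4x - 2 = 11
  -4x = 13, so x = -13/4
Case 2: -4x - 2 = -11
  -4x = -9, so x = 9/4

x = -13/4, x = 9/4


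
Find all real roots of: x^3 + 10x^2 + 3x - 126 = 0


Let p(x) = x^3 + 10x^2 + 3x - 126. By the rational root theorem (leading coefficient 1), any rational root is an integer divisor of 126: try ±1, ±2, ... in turn.
Test x = 1: value = -112 ≠ 0.
Test x = -1: value = -120 ≠ 0.
Test x = 2: value = -72 ≠ 0.
Test x = -2: value = -100 ≠ 0.
Test x = 3: value = 0 ✓, so (x - 3) is a factor.
Synthetic division by (x - 3): bring down 1; 1(3) + 10 = 13; 13(3) + 3 = 42; 42(3) - 126 = 0 → quotient x^2 + 13x + 42, remainder 0.
Solve the quadratic x^2 + 13x + 42 = 0: discriminant = 13^2 - 4(1)(42) = 169 - 168 = 1.
sqrt(1) = 1, so x = (-13 ± 1)/2: x = -6 or x = -7.

x = -7, x = -6, x = 3


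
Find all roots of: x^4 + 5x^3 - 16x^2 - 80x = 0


The constant term is 0, so x = 0 is a root. Factor out x:
  x^3 + 5x^2 - 16x - 80 = 0
Let p(x) = x^3 + 5x^2 - 16x - 80. By the rational root theorem (leading coefficient 1), any rational root is an integer divisor of 80: try ±1, ±2, ... in turn.
Test x = 1: value = -90 ≠ 0.
Test x = -1: value = -60 ≠ 0.
Test x = 2: value = -84 ≠ 0.
Test x = -2: value = -36 ≠ 0.
Test x = 4: value = 0 ✓, so (x - 4) is a factor.
Synthetic division by (x - 4): bring down 1; 1(4) + 5 = 9; 9(4) - 16 = 20; 20(4) - 80 = 0 → quotient x^2 + 9x + 20, remainder 0.
Solve the quadratic x^2 + 9x + 20 = 0: discriminant = 9^2 - 4(1)(20) = 81 - 80 = 1.
sqrt(1) = 1, so x = (-9 ± 1)/2: x = -4 or x = -5.
Collecting all roots found:

x = -5, x = -4, x = 0, x = 4


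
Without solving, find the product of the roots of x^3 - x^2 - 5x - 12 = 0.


By Vieta's formulas for x^3 + bx^2 + cx + d = 0:
  r1 + r2 + r3 = -b/a = 1
  r1*r2 + r1*r3 + r2*r3 = c/a = -5
  r1*r2*r3 = -d/a = 12


Product = 12


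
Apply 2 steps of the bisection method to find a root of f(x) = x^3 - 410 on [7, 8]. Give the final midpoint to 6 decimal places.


f(x) = x^3 - 410
f(7) = -67 < 0
f(8) = 102 > 0

Step 1: midpoint = (7.000000 + 8.000000)/2 = 7.500000
  f(7.500000) = 11.875000
  f(mid) > 0, so root is in [7.000000, 7.500000]

Step 2: midpoint = (7.000000 + 7.500000)/2 = 7.250000
  f(7.250000) = -28.921875
  f(mid) < 0, so root is in [7.250000, 7.500000]

midpoint = 7.250000


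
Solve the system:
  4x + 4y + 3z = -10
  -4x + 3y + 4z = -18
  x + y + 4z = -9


Using Cramer's rule. Expand each determinant along the first row.
D  = 4*[3*4 - 4*1] - 4*[(-4)*4 - 4*1] + 3*[(-4)*1 - 3*1]
  = 4*(8) - 4*(-20) + 3*(-7) = 91
Dx = (-10)*[3*4 - 4*1] - 4*[(-18)*4 - 4*(-9)] + 3*[(-18)*1 - 3*(-9)]
  = (-10)*(8) - 4*(-36) + 3*(9) = 91
Dy = 4*[(-18)*4 - 4*(-9)] - (-10)*[(-4)*4 - 4*1] + 3*[(-4)*(-9) - (-18)*1]
  = 4*(-36) - (-10)*(-20) + 3*(54) = -182
Dz = 4*[3*(-9) - (-18)*1] - 4*[(-4)*(-9) - (-18)*1] + (-10)*[(-4)*1 - 3*1]
  = 4*(-9) - 4*(54) + (-10)*(-7) = -182
x = Dx/D = 91/91 = 1, y = Dy/D = -182/91 = -2, z = Dz/D = -182/91 = -2
Check eq1: (4)(1) + (4)(-2) + (3)(-2) = -10 = -10 ✓
Check eq2: (-4)(1) + (3)(-2) + (4)(-2) = -18 = -18 ✓
Check eq3: (1)(1) + (1)(-2) + (4)(-2) = -9 = -9 ✓

x = 1, y = -2, z = -2


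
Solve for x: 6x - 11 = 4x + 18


Starting with: 6x - 11 = 4x + 18
Move all x terms to left: (6 - 4)x = 18 + 11
Simplify: 2x = 29
Divide both sides by 2: x = 29/2

x = 29/2


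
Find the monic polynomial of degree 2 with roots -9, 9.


A monic polynomial with roots -9, 9 is:
p(x) = (x + 9)(x - 9)
After multiplying by (x + 9): x + 9
After multiplying by (x - 9): x^2 - 81

x^2 - 81


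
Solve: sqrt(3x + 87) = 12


Square both sides: 3x + 87 = 12^2 = 144
3x = 144 - 87 = 57
x = 19
Check: sqrt(3*19 + 87) = sqrt(144) = 12 ✓

x = 19


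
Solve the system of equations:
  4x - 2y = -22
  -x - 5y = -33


Using Cramer's rule:
Determinant D = (4)(-5) - (-1)(-2) = -20 - 2 = -22
Dx = (-22)(-5) - (-33)(-2) = 110 - 66 = 44
Dy = (4)(-33) - (-1)(-22) = -132 - 22 = -154
x = Dx/D = 44/-22 = -2
y = Dy/D = -154/-22 = 7

x = -2, y = 7


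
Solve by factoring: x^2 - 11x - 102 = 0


We need two numbers that multiply to -102 and add to -11.
Those numbers are 6 and -17 (since 6 * (-17) = -102 and 6 + (-17) = -11).
So x^2 - 11x - 102 = (x + 6)(x - 17) = 0
Setting each factor to zero: x = -6 or x = 17

x = -6, x = 17


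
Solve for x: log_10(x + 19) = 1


Convert to exponential form: x + 19 = 10^1 = 10
x = 10 - 19 = -9
Check: log_10(-9 + 19) = log_10(10) = log_10(10) = 1 ✓

x = -9


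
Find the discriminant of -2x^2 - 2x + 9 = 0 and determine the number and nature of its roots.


For ax^2 + bx + c = 0, discriminant D = b^2 - 4ac
Here a = -2, b = -2, c = 9
D = (-2)^2 - 4(-2)(9) = 4 + 72 = 76

D = 76 > 0 but not a perfect square
The equation has 2 distinct real irrational roots.

Discriminant = 76, 2 distinct real irrational roots


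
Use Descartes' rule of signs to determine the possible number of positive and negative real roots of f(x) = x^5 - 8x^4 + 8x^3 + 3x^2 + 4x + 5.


Descartes' rule of signs:

For positive roots, count sign changes in f(x) = x^5 - 8x^4 + 8x^3 + 3x^2 + 4x + 5:
Signs of coefficients: +, -, +, +, +, +
Number of sign changes: 2
Possible positive real roots: 2, 0

For negative roots, examine f(-x) = -x^5 - 8x^4 - 8x^3 + 3x^2 - 4x + 5:
Signs of coefficients: -, -, -, +, -, +
Number of sign changes: 3
Possible negative real roots: 3, 1

Positive roots: 2 or 0; Negative roots: 3 or 1


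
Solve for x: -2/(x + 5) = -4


Multiply both sides by (x + 5): -2 = -4(x + 5)
Distribute: -2 = -4x - 20
-4x = -2 + 20 = 18
x = -9/2

x = -9/2


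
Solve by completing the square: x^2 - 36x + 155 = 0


Start: x^2 - 36x + 155 = 0
Move constant: x^2 - 36x = -155
Half of -36 is -18, squared is 324
Add 324 to both sides: x^2 - 36x + 324 = 169
(x - 18)^2 = 169
x - 18 = ±13
x = 18 + 13 = 31 or x = 18 - 13 = 5

x = 5, x = 31


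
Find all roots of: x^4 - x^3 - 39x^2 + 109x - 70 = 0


Let p(x) = x^4 - x^3 - 39x^2 + 109x - 70. By the rational root theorem (leading coefficient 1), any rational root is an integer divisor of 70: try ±1, ±2, ... in turn.
Test x = 1: value = 0 ✓, so (x - 1) is a factor.
Synthetic division by (x - 1): bring down 1; 1(1) - 1 = 0; 0(1) - 39 = -39; (-39)(1) + 109 = 70; 70(1) - 70 = 0 → quotient x^3 - 39x + 70, remainder 0.
Continue with the quotient x^3 - 39x + 70 (candidates must divide 70; re-test x = 1 first in case it repeats).
Test x = 1: value = 32 ≠ 0.
Test x = -1: value = 108 ≠ 0.
Test x = 2: value = 0 ✓, so (x - 2) is a factor.
Synthetic division by (x - 2): bring down 1; 1(2) + 0 = 2; 2(2) - 39 = -35; (-35)(2) + 70 = 0 → quotient x^2 + 2x - 35, remainder 0.
Solve the quadratic x^2 + 2x - 35 = 0: discriminant = 2^2 - 4(1)(-35) = 4 + 140 = 144.
sqrt(144) = 12, so x = (-2 ± 12)/2: x = 5 or x = -7.
Collecting all roots found:

x = -7, x = 1, x = 2, x = 5


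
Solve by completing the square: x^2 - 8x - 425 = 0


Start: x^2 - 8x - 425 = 0
Move constant: x^2 - 8x = 425
Half of -8 is -4, squared is 16
Add 16 to both sides: x^2 - 8x + 16 = 441
(x - 4)^2 = 441
x - 4 = ±21
x = 4 + 21 = 25 or x = 4 - 21 = -17

x = -17, x = 25


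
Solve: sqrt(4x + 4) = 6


Square both sides: 4x + 4 = 6^2 = 36
4x = 36 - 4 = 32
x = 8
Check: sqrt(4*8 + 4) = sqrt(36) = 6 ✓

x = 8


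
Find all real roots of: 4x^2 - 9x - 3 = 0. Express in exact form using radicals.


Using the quadratic formula: x = (-b ± sqrt(b^2 - 4ac)) / (2a)
Here a = 4, b = -9, c = -3
Discriminant = b^2 - 4ac = (-9)^2 - 4(4)(-3) = 81 + 48 = 129
Since discriminant = 129 > 0, there are two real roots.
x = (9 ± sqrt(129)) / 8
Numerically: x ≈ 2.5447 or x ≈ -0.2947

x = (9 + sqrt(129)) / 8 or x = (9 - sqrt(129)) / 8


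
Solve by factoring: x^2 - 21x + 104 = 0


We need two numbers that multiply to 104 and add to -21.
Those numbers are -8 and -13 (since (-8) * (-13) = 104 and (-8) + (-13) = -21).
So x^2 - 21x + 104 = (x - 8)(x - 13) = 0
Setting each factor to zero: x = 8 or x = 13

x = 8, x = 13


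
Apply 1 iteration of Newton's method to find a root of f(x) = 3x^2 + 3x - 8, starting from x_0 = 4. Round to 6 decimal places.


Newton's method: x_(n+1) = x_n - f(x_n)/f'(x_n)
f(x) = 3x^2 + 3x - 8
f'(x) = 6x + 3

Iteration 1:
  f(4.000000) = 52.000000
  f'(4.000000) = 27.000000
  x_1 = 4.000000 - (52.000000)/(27.000000) = 2.074074

x_1 = 2.074074


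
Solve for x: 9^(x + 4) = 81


Express both sides with the same base.
81 = 9^2
Since the bases match, equate exponents: x + 4 = 2
So x = 2 - (4) = -2

x = -2


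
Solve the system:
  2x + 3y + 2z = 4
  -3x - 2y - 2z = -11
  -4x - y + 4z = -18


Using Cramer's rule. Expand each determinant along the first row.
D  = 2*[(-2)*4 - (-2)*(-1)] - 3*[(-3)*4 - (-2)*(-4)] + 2*[(-3)*(-1) - (-2)*(-4)]
  = 2*(-10) - 3*(-20) + 2*(-5) = 30
Dx = 4*[(-2)*4 - (-2)*(-1)] - 3*[(-11)*4 - (-2)*(-18)] + 2*[(-11)*(-1) - (-2)*(-18)]
  = 4*(-10) - 3*(-80) + 2*(-25) = 150
Dy = 2*[(-11)*4 - (-2)*(-18)] - 4*[(-3)*4 - (-2)*(-4)] + 2*[(-3)*(-18) - (-11)*(-4)]
  = 2*(-80) - 4*(-20) + 2*(10) = -60
Dz = 2*[(-2)*(-18) - (-11)*(-1)] - 3*[(-3)*(-18) - (-11)*(-4)] + 4*[(-3)*(-1) - (-2)*(-4)]
  = 2*(25) - 3*(10) + 4*(-5) = 0
x = Dx/D = 150/30 = 5, y = Dy/D = -60/30 = -2, z = Dz/D = 0/30 = 0
Check eq1: (2)(5) + (3)(-2) + (2)(0) = 4 = 4 ✓
Check eq2: (-3)(5) + (-2)(-2) + (-2)(0) = -11 = -11 ✓
Check eq3: (-4)(5) + (-1)(-2) + (4)(0) = -18 = -18 ✓

x = 5, y = -2, z = 0


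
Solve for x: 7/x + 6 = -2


Subtract 6 from both sides: 7/x = -8
Multiply both sides by x: 7 = -8 * x
Divide by -8: x = -7/8

x = -7/8


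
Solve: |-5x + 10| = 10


An absolute value equation |expr| = 10 gives two cases:
Case 1: -5x + 10 = 10
  -5x = 0, so x = 0
Case 2: -5x + 10 = -10
  -5x = -20, so x = 4

x = 0, x = 4


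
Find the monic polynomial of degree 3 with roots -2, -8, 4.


A monic polynomial with roots -2, -8, 4 is:
p(x) = (x + 2)(x + 8)(x - 4)
After multiplying by (x + 2): x + 2
After multiplying by (x + 8): x^2 + 10x + 16
After multiplying by (x - 4): x^3 + 6x^2 - 24x - 64

x^3 + 6x^2 - 24x - 64


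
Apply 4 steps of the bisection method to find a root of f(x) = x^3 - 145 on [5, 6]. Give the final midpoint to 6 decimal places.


f(x) = x^3 - 145
f(5) = -20 < 0
f(6) = 71 > 0

Step 1: midpoint = (5.000000 + 6.000000)/2 = 5.500000
  f(5.500000) = 21.375000
  f(mid) > 0, so root is in [5.000000, 5.500000]

Step 2: midpoint = (5.000000 + 5.500000)/2 = 5.250000
  f(5.250000) = -0.296875
  f(mid) < 0, so root is in [5.250000, 5.500000]

Step 3: midpoint = (5.250000 + 5.500000)/2 = 5.375000
  f(5.375000) = 10.287109
  f(mid) > 0, so root is in [5.250000, 5.375000]

Step 4: midpoint = (5.250000 + 5.375000)/2 = 5.312500
  f(5.312500) = 4.932861
  f(mid) > 0, so root is in [5.250000, 5.312500]

midpoint = 5.312500


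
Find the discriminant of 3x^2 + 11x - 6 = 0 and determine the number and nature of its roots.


For ax^2 + bx + c = 0, discriminant D = b^2 - 4ac
Here a = 3, b = 11, c = -6
D = (11)^2 - 4(3)(-6) = 121 + 72 = 193

D = 193 > 0 but not a perfect square
The equation has 2 distinct real irrational roots.

Discriminant = 193, 2 distinct real irrational roots


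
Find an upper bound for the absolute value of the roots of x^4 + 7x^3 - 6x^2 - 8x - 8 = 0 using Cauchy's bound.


Cauchy's bound: all roots r satisfy |r| <= 1 + max(|a_i/a_n|) for i = 0,...,n-1
where a_n is the leading coefficient.

Coefficients: [1, 7, -6, -8, -8]
Leading coefficient a_n = 1
Ratios |a_i/a_n|: 7, 6, 8, 8
Maximum ratio: 8
Cauchy's bound: |r| <= 1 + 8 = 9

Upper bound = 9


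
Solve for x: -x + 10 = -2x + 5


Starting with: -x + 10 = -2x + 5
Move all x terms to left: (-1 + 2)x = 5 - 10
Simplify: x = -5
Divide both sides by 1: x = -5

x = -5


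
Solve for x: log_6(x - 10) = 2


Convert to exponential form: x - 10 = 6^2 = 36
x = 36 + 10 = 46
Check: log_6(46 - 10) = log_6(36) = log_6(36) = 2 ✓

x = 46


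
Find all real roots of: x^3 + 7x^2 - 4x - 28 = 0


Let p(x) = x^3 + 7x^2 - 4x - 28. By the rational root theorem (leading coefficient 1), any rational root is an integer divisor of 28: try ±1, ±2, ... in turn.
Test x = 1: value = -24 ≠ 0.
Test x = -1: value = -18 ≠ 0.
Test x = 2: value = 0 ✓, so (x - 2) is a factor.
Synthetic division by (x - 2): bring down 1; 1(2) + 7 = 9; 9(2) - 4 = 14; 14(2) - 28 = 0 → quotient x^2 + 9x + 14, remainder 0.
Solve the quadratic x^2 + 9x + 14 = 0: discriminant = 9^2 - 4(1)(14) = 81 - 56 = 25.
sqrt(25) = 5, so x = (-9 ± 5)/2: x = -2 or x = -7.

x = -7, x = -2, x = 2


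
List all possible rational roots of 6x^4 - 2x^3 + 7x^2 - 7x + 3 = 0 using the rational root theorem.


Rational root theorem: possible roots are ±p/q where:
  p divides the constant term (3): p ∈ {1, 3}
  q divides the leading coefficient (6): q ∈ {1, 2, 3, 6}

All possible rational roots: -3, -3/2, -1, -1/2, -1/3, -1/6, 1/6, 1/3, 1/2, 1, 3/2, 3

-3, -3/2, -1, -1/2, -1/3, -1/6, 1/6, 1/3, 1/2, 1, 3/2, 3


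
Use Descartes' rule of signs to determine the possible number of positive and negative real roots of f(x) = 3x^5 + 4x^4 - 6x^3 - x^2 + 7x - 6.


Descartes' rule of signs:

For positive roots, count sign changes in f(x) = 3x^5 + 4x^4 - 6x^3 - x^2 + 7x - 6:
Signs of coefficients: +, +, -, -, +, -
Number of sign changes: 3
Possible positive real roots: 3, 1

For negative roots, examine f(-x) = -3x^5 + 4x^4 + 6x^3 - x^2 - 7x - 6:
Signs of coefficients: -, +, +, -, -, -
Number of sign changes: 2
Possible negative real roots: 2, 0

Positive roots: 3 or 1; Negative roots: 2 or 0


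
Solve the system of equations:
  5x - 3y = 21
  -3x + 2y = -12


Using Cramer's rule:
Determinant D = (5)(2) - (-3)(-3) = 10 - 9 = 1
Dx = (21)(2) - (-12)(-3) = 42 - 36 = 6
Dy = (5)(-12) - (-3)(21) = -60 + 63 = 3
x = Dx/D = 6/1 = 6
y = Dy/D = 3/1 = 3

x = 6, y = 3


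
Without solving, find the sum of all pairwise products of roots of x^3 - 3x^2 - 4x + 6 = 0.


By Vieta's formulas for x^3 + bx^2 + cx + d = 0:
  r1 + r2 + r3 = -b/a = 3
  r1*r2 + r1*r3 + r2*r3 = c/a = -4
  r1*r2*r3 = -d/a = -6


Sum of pairwise products = -4


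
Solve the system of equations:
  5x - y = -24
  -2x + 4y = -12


Using Cramer's rule:
Determinant D = (5)(4) - (-2)(-1) = 20 - 2 = 18
Dx = (-24)(4) - (-12)(-1) = -96 - 12 = -108
Dy = (5)(-12) - (-2)(-24) = -60 - 48 = -108
x = Dx/D = -108/18 = -6
y = Dy/D = -108/18 = -6

x = -6, y = -6


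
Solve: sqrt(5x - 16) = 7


Square both sides: 5x - 16 = 7^2 = 49
5x = 49 + 16 = 65
x = 13
Check: sqrt(5*13 - 16) = sqrt(49) = 7 ✓

x = 13


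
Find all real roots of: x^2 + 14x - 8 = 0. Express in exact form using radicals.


Using the quadratic formula: x = (-b ± sqrt(b^2 - 4ac)) / (2a)
Here a = 1, b = 14, c = -8
Discriminant = b^2 - 4ac = 14^2 - 4(1)(-8) = 196 + 32 = 228
Since discriminant = 228 > 0, there are two real roots.
x = (-14 ± 2*sqrt(57)) / 2
Simplifying: x = -7 ± sqrt(57)
Numerically: x ≈ 0.5498 or x ≈ -14.5498

x = -7 + sqrt(57) or x = -7 - sqrt(57)


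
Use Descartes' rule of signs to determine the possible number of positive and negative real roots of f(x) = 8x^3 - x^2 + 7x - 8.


Descartes' rule of signs:

For positive roots, count sign changes in f(x) = 8x^3 - x^2 + 7x - 8:
Signs of coefficients: +, -, +, -
Number of sign changes: 3
Possible positive real roots: 3, 1

For negative roots, examine f(-x) = -8x^3 - x^2 - 7x - 8:
Signs of coefficients: -, -, -, -
Number of sign changes: 0
Possible negative real roots: 0

Positive roots: 3 or 1; Negative roots: 0


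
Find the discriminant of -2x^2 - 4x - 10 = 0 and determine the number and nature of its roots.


For ax^2 + bx + c = 0, discriminant D = b^2 - 4ac
Here a = -2, b = -4, c = -10
D = (-4)^2 - 4(-2)(-10) = 16 - 80 = -64

D = -64 < 0
The equation has no real roots (2 complex conjugate roots).

Discriminant = -64, no real roots (2 complex conjugate roots)


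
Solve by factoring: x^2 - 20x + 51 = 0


We need two numbers that multiply to 51 and add to -20.
Those numbers are -3 and -17 (since (-3) * (-17) = 51 and (-3) + (-17) = -20).
So x^2 - 20x + 51 = (x - 3)(x - 17) = 0
Setting each factor to zero: x = 3 or x = 17

x = 3, x = 17


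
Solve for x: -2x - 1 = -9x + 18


Starting with: -2x - 1 = -9x + 18
Move all x terms to left: (-2 + 9)x = 18 + 1
Simplify: 7x = 19
Divide both sides by 7: x = 19/7

x = 19/7


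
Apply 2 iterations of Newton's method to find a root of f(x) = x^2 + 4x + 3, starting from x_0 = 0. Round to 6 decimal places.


Newton's method: x_(n+1) = x_n - f(x_n)/f'(x_n)
f(x) = x^2 + 4x + 3
f'(x) = 2x + 4

Iteration 1:
  f(0.000000) = 3.000000
  f'(0.000000) = 4.000000
  x_1 = 0.000000 - (3.000000)/(4.000000) = -0.750000

Iteration 2:
  f(-0.750000) = 0.562500
  f'(-0.750000) = 2.500000
  x_2 = -0.750000 - (0.562500)/(2.500000) = -0.975000

x_2 = -0.975000


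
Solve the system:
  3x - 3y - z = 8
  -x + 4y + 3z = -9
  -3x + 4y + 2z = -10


Using Cramer's rule. Expand each determinant along the first row.
D  = 3*[4*2 - 3*4] - (-3)*[(-1)*2 - 3*(-3)] + (-1)*[(-1)*4 - 4*(-3)]
  = 3*(-4) - (-3)*(7) + (-1)*(8) = 1
Dx = 8*[4*2 - 3*4] - (-3)*[(-9)*2 - 3*(-10)] + (-1)*[(-9)*4 - 4*(-10)]
  = 8*(-4) - (-3)*(12) + (-1)*(4) = 0
Dy = 3*[(-9)*2 - 3*(-10)] - 8*[(-1)*2 - 3*(-3)] + (-1)*[(-1)*(-10) - (-9)*(-3)]
  = 3*(12) - 8*(7) + (-1)*(-17) = -3
Dz = 3*[4*(-10) - (-9)*4] - (-3)*[(-1)*(-10) - (-9)*(-3)] + 8*[(-1)*4 - 4*(-3)]
  = 3*(-4) - (-3)*(-17) + 8*(8) = 1
x = Dx/D = 0/1 = 0, y = Dy/D = -3/1 = -3, z = Dz/D = 1/1 = 1
Check eq1: (3)(0) + (-3)(-3) + (-1)(1) = 8 = 8 ✓
Check eq2: (-1)(0) + (4)(-3) + (3)(1) = -9 = -9 ✓
Check eq3: (-3)(0) + (4)(-3) + (2)(1) = -10 = -10 ✓

x = 0, y = -3, z = 1


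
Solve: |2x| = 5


An absolute value equation |expr| = 5 gives two cases:
Case 1: 2x = 5
  2x = 5, so x = 5/2
Case 2: 2x = -5
  2x = -5, so x = -5/2

x = -5/2, x = 5/2


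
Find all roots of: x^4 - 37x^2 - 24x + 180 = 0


Let p(x) = x^4 - 37x^2 - 24x + 180. By the rational root theorem (leading coefficient 1), any rational root is an integer divisor of 180: try ±1, ±2, ... in turn.
Test x = 1: value = 120 ≠ 0.
Test x = -1: value = 168 ≠ 0.
Test x = 2: value = 0 ✓, so (x - 2) is a factor.
Synthetic division by (x - 2): bring down 1; 1(2) + 0 = 2; 2(2) - 37 = -33; (-33)(2) - 24 = -90; (-90)(2) + 180 = 0 → quotient x^3 + 2x^2 - 33x - 90, remainder 0.
Continue with the quotient x^3 + 2x^2 - 33x - 90 (candidates must divide 90; re-test x = 2 first in case it repeats).
Test x = 2: value = -140 ≠ 0.
Test x = -2: value = -24 ≠ 0.
Test x = 3: value = -144 ≠ 0.
Test x = -3: value = 0 ✓, so (x + 3) is a factor.
Synthetic division by (x + 3): bring down 1; 1(-3) + 2 = -1; (-1)(-3) - 33 = -30; (-30)(-3) - 90 = 0 → quotient x^2 - x - 30, remainder 0.
Solve the quadratic x^2 - x - 30 = 0: discriminant = (-1)^2 - 4(1)(-30) = 1 + 120 = 121.
sqrt(121) = 11, so x = (1 ± 11)/2: x = 6 or x = -5.
Collecting all roots found:

x = -5, x = -3, x = 2, x = 6


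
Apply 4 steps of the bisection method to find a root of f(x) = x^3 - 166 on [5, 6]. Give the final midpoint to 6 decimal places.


f(x) = x^3 - 166
f(5) = -41 < 0
f(6) = 50 > 0

Step 1: midpoint = (5.000000 + 6.000000)/2 = 5.500000
  f(5.500000) = 0.375000
  f(mid) > 0, so root is in [5.000000, 5.500000]

Step 2: midpoint = (5.000000 + 5.500000)/2 = 5.250000
  f(5.250000) = -21.296875
  f(mid) < 0, so root is in [5.250000, 5.500000]

Step 3: midpoint = (5.250000 + 5.500000)/2 = 5.375000
  f(5.375000) = -10.712891
  f(mid) < 0, so root is in [5.375000, 5.500000]

Step 4: midpoint = (5.375000 + 5.500000)/2 = 5.437500
  f(5.437500) = -5.232666
  f(mid) < 0, so root is in [5.437500, 5.500000]

midpoint = 5.437500


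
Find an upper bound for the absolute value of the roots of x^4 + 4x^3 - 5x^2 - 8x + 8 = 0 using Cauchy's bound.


Cauchy's bound: all roots r satisfy |r| <= 1 + max(|a_i/a_n|) for i = 0,...,n-1
where a_n is the leading coefficient.

Coefficients: [1, 4, -5, -8, 8]
Leading coefficient a_n = 1
Ratios |a_i/a_n|: 4, 5, 8, 8
Maximum ratio: 8
Cauchy's bound: |r| <= 1 + 8 = 9

Upper bound = 9


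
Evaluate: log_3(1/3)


We need the exponent such that 3^? = 1/3
3^(-1) = 1/3^1 = 1/3
Therefore log_3(1/3) = -1

-1


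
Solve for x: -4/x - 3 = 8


Subtract -3 from both sides: -4/x = 11
Multiply both sides by x: -4 = 11 * x
Divide by 11: x = -4/11

x = -4/11


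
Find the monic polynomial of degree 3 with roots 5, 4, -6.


A monic polynomial with roots 5, 4, -6 is:
p(x) = (x - 5)(x - 4)(x + 6)
After multiplying by (x - 5): x - 5
After multiplying by (x - 4): x^2 - 9x + 20
After multiplying by (x + 6): x^3 - 3x^2 - 34x + 120

x^3 - 3x^2 - 34x + 120


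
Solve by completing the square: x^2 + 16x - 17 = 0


Start: x^2 + 16x - 17 = 0
Move constant: x^2 + 16x = 17
Half of 16 is 8, squared is 64
Add 64 to both sides: x^2 + 16x + 64 = 81
(x + 8)^2 = 81
x + 8 = ±9
x = -8 + 9 = 1 or x = -8 - 9 = -17

x = -17, x = 1


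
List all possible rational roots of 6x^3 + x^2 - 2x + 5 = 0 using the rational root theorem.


Rational root theorem: possible roots are ±p/q where:
  p divides the constant term (5): p ∈ {1, 5}
  q divides the leading coefficient (6): q ∈ {1, 2, 3, 6}

All possible rational roots: -5, -5/2, -5/3, -1, -5/6, -1/2, -1/3, -1/6, 1/6, 1/3, 1/2, 5/6, 1, 5/3, 5/2, 5

-5, -5/2, -5/3, -1, -5/6, -1/2, -1/3, -1/6, 1/6, 1/3, 1/2, 5/6, 1, 5/3, 5/2, 5


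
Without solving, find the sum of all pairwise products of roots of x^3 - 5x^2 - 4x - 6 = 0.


By Vieta's formulas for x^3 + bx^2 + cx + d = 0:
  r1 + r2 + r3 = -b/a = 5
  r1*r2 + r1*r3 + r2*r3 = c/a = -4
  r1*r2*r3 = -d/a = 6


Sum of pairwise products = -4


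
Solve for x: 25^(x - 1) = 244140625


Express both sides with the same base.
244140625 = 25^6
Since the bases match, equate exponents: x - 1 = 6
So x = 6 - (-1) = 7

x = 7


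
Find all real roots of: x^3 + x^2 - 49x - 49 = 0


Let p(x) = x^3 + x^2 - 49x - 49. By the rational root theorem (leading coefficient 1), any rational root is an integer divisor of 49: try ±1, ±2, ... in turn.
Test x = 1: value = -96 ≠ 0.
Test x = -1: value = 0 ✓, so (x + 1) is a factor.
Synthetic division by (x + 1): bring down 1; 1(-1) + 1 = 0; 0(-1) - 49 = -49; (-49)(-1) - 49 = 0 → quotient x^2 - 49, remainder 0.
Solve the quadratic x^2 - 49 = 0: discriminant = 0^2 - 4(1)(-49) = 0 + 196 = 196.
sqrt(196) = 14, so x = (0 ± 14)/2: x = 7 or x = -7.

x = -7, x = -1, x = 7


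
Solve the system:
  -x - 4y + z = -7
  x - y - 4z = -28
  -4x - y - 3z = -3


Using Cramer's rule. Expand each determinant along the first row.
D  = (-1)*[(-1)*(-3) - (-4)*(-1)] - (-4)*[1*(-3) - (-4)*(-4)] + 1*[1*(-1) - (-1)*(-4)]
  = (-1)*(-1) - (-4)*(-19) + 1*(-5) = -80
Dx = (-7)*[(-1)*(-3) - (-4)*(-1)] - (-4)*[(-28)*(-3) - (-4)*(-3)] + 1*[(-28)*(-1) - (-1)*(-3)]
  = (-7)*(-1) - (-4)*(72) + 1*(25) = 320
Dy = (-1)*[(-28)*(-3) - (-4)*(-3)] - (-7)*[1*(-3) - (-4)*(-4)] + 1*[1*(-3) - (-28)*(-4)]
  = (-1)*(72) - (-7)*(-19) + 1*(-115) = -320
Dz = (-1)*[(-1)*(-3) - (-28)*(-1)] - (-4)*[1*(-3) - (-28)*(-4)] + (-7)*[1*(-1) - (-1)*(-4)]
  = (-1)*(-25) - (-4)*(-115) + (-7)*(-5) = -400
x = Dx/D = 320/-80 = -4, y = Dy/D = -320/-80 = 4, z = Dz/D = -400/-80 = 5
Check eq1: (-1)(-4) + (-4)(4) + (1)(5) = -7 = -7 ✓
Check eq2: (1)(-4) + (-1)(4) + (-4)(5) = -28 = -28 ✓
Check eq3: (-4)(-4) + (-1)(4) + (-3)(5) = -3 = -3 ✓

x = -4, y = 4, z = 5


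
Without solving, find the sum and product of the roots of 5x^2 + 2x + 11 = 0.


By Vieta's formulas for ax^2 + bx + c = 0:
  Sum of roots = -b/a
  Product of roots = c/a

Here a = 5, b = 2, c = 11
Sum = -(2)/5 = -2/5
Product = 11/5 = 11/5

Sum = -2/5, Product = 11/5


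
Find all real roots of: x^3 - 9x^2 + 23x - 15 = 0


Let p(x) = x^3 - 9x^2 + 23x - 15. By the rational root theorem (leading coefficient 1), any rational root is an integer divisor of 15: try ±1, ±2, ... in turn.
Test x = 1: value = 0 ✓, so (x - 1) is a factor.
Synthetic division by (x - 1): bring down 1; 1(1) - 9 = -8; (-8)(1) + 23 = 15; 15(1) - 15 = 0 → quotient x^2 - 8x + 15, remainder 0.
Solve the quadratic x^2 - 8x + 15 = 0: discriminant = (-8)^2 - 4(1)(15) = 64 - 60 = 4.
sqrt(4) = 2, so x = (8 ± 2)/2: x = 5 or x = 3.

x = 1, x = 3, x = 5


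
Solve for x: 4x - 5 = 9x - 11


Starting with: 4x - 5 = 9x - 11
Move all x terms to left: (4 - 9)x = -11 + 5
Simplify: -5x = -6
Divide both sides by -5: x = 6/5

x = 6/5


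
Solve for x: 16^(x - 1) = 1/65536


Express both sides with the same base.
1/65536 = 16^(-4)
Since the bases match, equate exponents: x - 1 = -4
So x = -4 - (-1) = -3

x = -3
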